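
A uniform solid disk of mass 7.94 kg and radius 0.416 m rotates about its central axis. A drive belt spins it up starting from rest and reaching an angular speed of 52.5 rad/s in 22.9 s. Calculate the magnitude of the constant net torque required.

τ ≈ 1.58 N·m

I = ½MR² = (1/2)(7.94)(0.416)² = 0.6870 kg·m².
α = Δω/Δt = (52.5 − 0)/22.9 = 2.293 rad/s².
τ = Iα = (0.6870)(2.293) = 1.575 N·m.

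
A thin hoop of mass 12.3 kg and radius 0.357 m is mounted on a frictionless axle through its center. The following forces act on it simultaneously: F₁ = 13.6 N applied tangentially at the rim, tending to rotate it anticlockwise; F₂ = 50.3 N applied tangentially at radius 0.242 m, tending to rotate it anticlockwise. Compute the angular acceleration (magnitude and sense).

α ≈ 10.9 rad/s², anticlockwise

I = MR² = (12.3)(0.357)² = 1.568 kg·m².
Taking anticlockwise as positive: τ₁ = +(13.6)(0.357) = +4.855 N·m; τ₂ = +(50.3)(0.242) = +12.17 N·m.
Net torque τ = 17.03 N·m.
α = τ/I = 17.03/1.568 = 10.86 rad/s².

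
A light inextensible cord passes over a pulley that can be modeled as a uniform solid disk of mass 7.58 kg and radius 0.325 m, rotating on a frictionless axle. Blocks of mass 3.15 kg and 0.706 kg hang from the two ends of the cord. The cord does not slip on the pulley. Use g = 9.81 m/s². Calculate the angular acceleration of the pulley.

I = ½MR² = (1/2)(7.58)(0.325)² = 0.4003 kg·m².
Heavier block: m₁g − T₁ = m₁a. Lighter block: T₂ − m₂g = m₂a.
Pulley: (T₁ − T₂)R = Iα = I(a/R), so T₁ − T₂ = (I/R²)a = (1/2)M_p a = 3.790·a.
Adding the three: (m₁ − m₂)g = (m₁ + m₂ + 3.790)a, so a = (3.15 − 0.706)(9.81)/(3.15 + 0.706 + 3.790) = 3.136 m/s².
α = a/R = 3.136/0.325 = 9.648 rad/s².

α ≈ 9.65 rad/s²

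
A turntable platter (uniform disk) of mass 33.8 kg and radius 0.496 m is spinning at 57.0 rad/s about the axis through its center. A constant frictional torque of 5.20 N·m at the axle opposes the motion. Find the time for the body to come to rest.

I = ½MR² = (1/2)(33.8)(0.496)² = 4.158 kg·m².
The net torque has magnitude 5.20 N·m, opposing ω.
|α| = τ/I = 5.200/4.158 = 1.251 rad/s² (deceleration).
0 = ω₀ − |α|t ⇒ t = ω₀/|α| = 57.0/1.251 = 45.57 s.

t ≈ 45.6 s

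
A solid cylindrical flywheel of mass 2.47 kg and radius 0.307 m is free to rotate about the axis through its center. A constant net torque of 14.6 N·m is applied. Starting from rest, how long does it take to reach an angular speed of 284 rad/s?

t ≈ 2.26 s

I = ½MR² = (1/2)(2.47)(0.307)² = 0.1164 kg·m².
α = τ/I = 14.6/0.1164 = 125.4 rad/s².
ω = αt ⇒ t = ω/α = 284/125.4 = 2.264 s.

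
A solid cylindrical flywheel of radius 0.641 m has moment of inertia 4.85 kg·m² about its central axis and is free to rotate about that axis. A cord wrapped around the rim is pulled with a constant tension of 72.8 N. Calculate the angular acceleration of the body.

τ = F R = (72.8)(0.641) = 46.66 N·m.
Newton's second law for rotation, τ = Iα, gives α = τ/I = 46.66/4.850 = 9.622 rad/s².

α ≈ 9.62 rad/s²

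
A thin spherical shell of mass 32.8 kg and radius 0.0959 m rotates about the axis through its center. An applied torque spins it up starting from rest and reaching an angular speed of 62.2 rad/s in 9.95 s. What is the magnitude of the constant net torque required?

τ ≈ 1.26 N·m

I = (2/3)MR² = (2/3)(32.8)(0.0959)² = 0.2011 kg·m².
α = Δω/Δt = (62.2 − 0)/9.95 = 6.251 rad/s².
τ = Iα = (0.2011)(6.251) = 1.257 N·m.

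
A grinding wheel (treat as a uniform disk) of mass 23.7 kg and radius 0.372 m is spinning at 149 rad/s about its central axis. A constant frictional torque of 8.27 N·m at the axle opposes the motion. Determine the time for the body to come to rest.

I = ½MR² = (1/2)(23.7)(0.372)² = 1.640 kg·m².
The net torque has magnitude 8.27 N·m, opposing ω.
|α| = τ/I = 8.270/1.640 = 5.043 rad/s² (deceleration).
0 = ω₀ − |α|t ⇒ t = ω₀/|α| = 149/5.043 = 29.55 s.

t ≈ 29.5 s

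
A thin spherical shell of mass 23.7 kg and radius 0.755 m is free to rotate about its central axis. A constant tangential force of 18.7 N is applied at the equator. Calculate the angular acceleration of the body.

I = (2/3)MR² = (2/3)(23.7)(0.755)² = 9.006 kg·m².
τ = F R = (18.7)(0.755) = 14.12 N·m.
From τ = Iα: α = 14.12/9.006 = 1.568 rad/s².

α ≈ 1.57 rad/s²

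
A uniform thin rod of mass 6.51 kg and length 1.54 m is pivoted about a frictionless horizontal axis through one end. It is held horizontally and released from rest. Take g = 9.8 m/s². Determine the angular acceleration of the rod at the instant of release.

α ≈ 9.55 rad/s²

About the pivot, I = (1/3)ML² = (1/3)(6.51)(1.54)² = 5.146 kg·m².
The weight acts at the center, a distance L/2 = 0.7700 m from the pivot; τ = Mg(L/2) = 49.12 N·m.
α = τ/I = 49.12/5.146 = 9.545 rad/s².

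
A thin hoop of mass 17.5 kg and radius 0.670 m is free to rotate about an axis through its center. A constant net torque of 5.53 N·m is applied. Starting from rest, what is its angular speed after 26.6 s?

I = MR² = (17.5)(0.670)² = 7.856 kg·m².
α = τ/I = 5.53/7.856 = 0.7039 rad/s².
ω = ω₀ + αt = 0 + (0.7039)(26.6) = 18.72 rad/s.

ω ≈ 18.7 rad/s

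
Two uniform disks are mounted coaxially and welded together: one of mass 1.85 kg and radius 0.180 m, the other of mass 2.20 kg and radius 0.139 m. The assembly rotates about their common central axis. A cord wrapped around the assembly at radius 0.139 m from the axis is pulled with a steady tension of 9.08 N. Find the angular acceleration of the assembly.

α ≈ 24.6 rad/s²

I = ½M₁R₁² + ½M₂R₂² = ½(1.85)(0.180)² + ½(2.20)(0.139)² = 0.05122 kg·m².
τ = F r = (9.08)(0.139) = 1.262 N·m.
α = τ/I = 1.262/0.05122 = 24.64 rad/s².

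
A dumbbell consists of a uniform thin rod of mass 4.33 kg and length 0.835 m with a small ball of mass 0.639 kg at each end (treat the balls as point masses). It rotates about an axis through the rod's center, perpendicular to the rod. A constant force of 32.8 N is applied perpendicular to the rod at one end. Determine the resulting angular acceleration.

I_rod = (1/12)ML² = (1/12)(4.33)(0.835)² = 0.2516 kg·m².
I_balls = 2·m·(L/2)² = 2(0.639)(0.4175)² = 0.2228 kg·m².
Total I = 0.4743 kg·m².
τ = F·(L/2) = (32.8)(0.417) = 13.69 N·m.
α = τ/I = 13.69/0.4743 = 28.87 rad/s².

α ≈ 28.9 rad/s²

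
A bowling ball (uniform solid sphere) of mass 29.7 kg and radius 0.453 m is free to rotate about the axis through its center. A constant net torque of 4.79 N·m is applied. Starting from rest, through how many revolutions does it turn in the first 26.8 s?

I = (2/5)MR² = (2/5)(29.7)(0.453)² = 2.438 kg·m².
α = τ/I = 4.79/2.438 = 1.965 rad/s².
θ = ½αt² = ½(1.965)(26.8)² = 705.6 rad.
Revolutions = θ/(2π) = 112.3.

≈ 112 revolutions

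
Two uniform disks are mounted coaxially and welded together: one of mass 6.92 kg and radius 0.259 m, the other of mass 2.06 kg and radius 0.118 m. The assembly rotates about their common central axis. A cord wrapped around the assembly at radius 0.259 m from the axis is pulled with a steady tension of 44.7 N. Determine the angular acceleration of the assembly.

α ≈ 47.0 rad/s²

I = ½M₁R₁² + ½M₂R₂² = ½(6.92)(0.259)² + ½(2.06)(0.118)² = 0.2464 kg·m².
τ = F r = (44.7)(0.259) = 11.58 N·m.
α = τ/I = 11.58/0.2464 = 46.98 rad/s².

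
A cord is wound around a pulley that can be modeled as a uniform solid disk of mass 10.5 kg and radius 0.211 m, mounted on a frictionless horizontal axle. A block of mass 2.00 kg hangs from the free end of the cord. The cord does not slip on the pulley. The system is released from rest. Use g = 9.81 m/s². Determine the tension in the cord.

T ≈ 14.2 N

I = ½MR² = (1/2)(10.5)(0.211)² = 0.2337 kg·m².
Block: mg − T = ma. Pulley: TR = Iα. No-slip: a = αR, so T = (I/R²)a = 5.250·a.
Then mg = (m + 5.250)a, so a = (2.00)(9.81)/(2.00 + 5.250) = 2.706 m/s².
T = 5.250·a = 14.21 N.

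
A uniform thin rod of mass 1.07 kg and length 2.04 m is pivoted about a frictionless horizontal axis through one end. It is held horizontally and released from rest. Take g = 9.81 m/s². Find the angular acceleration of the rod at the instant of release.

About the pivot, I = (1/3)ML² = (1/3)(1.07)(2.04)² = 1.484 kg·m².
The weight acts at the center, a distance L/2 = 1.020 m from the pivot; τ = Mg(L/2) = 10.71 N·m.
α = τ/I = 10.71/1.484 = 7.213 rad/s².

α ≈ 7.21 rad/s²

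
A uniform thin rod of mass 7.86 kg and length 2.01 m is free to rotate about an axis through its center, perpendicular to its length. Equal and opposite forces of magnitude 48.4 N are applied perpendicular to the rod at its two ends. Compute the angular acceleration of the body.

I = (1/12)ML² = (1/12)(7.86)(2.01)² = 2.646 kg·m².
The couple gives τ = F·(L/2) + F·(L/2) = F L = (48.4)(2.01) = 97.28 N·m.
From τ = Iα: α = 97.28/2.646 = 36.76 rad/s².

α ≈ 36.8 rad/s²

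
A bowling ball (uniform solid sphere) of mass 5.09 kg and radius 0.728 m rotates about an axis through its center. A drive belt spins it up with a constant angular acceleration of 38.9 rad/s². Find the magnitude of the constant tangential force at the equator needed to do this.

F ≈ 57.7 N

I = (2/5)MR² = (2/5)(5.09)(0.728)² = 1.079 kg·m².
The required torque is τ = Iα = (1.079)(38.90) = 41.97 N·m.
A tangential force at the equator gives τ = FR, so F = τ/R = 41.97/0.728 = 57.66 N.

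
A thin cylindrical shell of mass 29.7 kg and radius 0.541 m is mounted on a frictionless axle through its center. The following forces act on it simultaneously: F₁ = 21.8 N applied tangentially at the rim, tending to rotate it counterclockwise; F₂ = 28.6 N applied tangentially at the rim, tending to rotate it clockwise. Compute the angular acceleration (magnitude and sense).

I = MR² = (29.7)(0.541)² = 8.693 kg·m².
Taking counterclockwise as positive: τ₁ = +(21.8)(0.541) = +11.79 N·m; τ₂ = −(28.6)(0.541) = −15.47 N·m.
Net torque τ = -3.679 N·m.
α = τ/I = -3.679/8.693 = -0.4232 rad/s².

α ≈ 0.423 rad/s², clockwise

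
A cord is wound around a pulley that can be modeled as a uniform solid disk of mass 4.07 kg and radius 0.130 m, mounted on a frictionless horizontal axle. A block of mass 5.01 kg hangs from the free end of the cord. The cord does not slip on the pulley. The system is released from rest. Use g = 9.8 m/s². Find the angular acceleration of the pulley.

I = ½MR² = (1/2)(4.07)(0.130)² = 0.03439 kg·m².
Block: mg − T = ma. Pulley: TR = Iα. No-slip: a = αR, so T = (I/R²)a = 2.035·a.
Then mg = (m + 2.035)a, so a = (5.01)(9.8)/(5.01 + 2.035) = 6.969 m/s².
α = a/R = 6.969/0.130 = 53.61 rad/s².

α ≈ 53.6 rad/s²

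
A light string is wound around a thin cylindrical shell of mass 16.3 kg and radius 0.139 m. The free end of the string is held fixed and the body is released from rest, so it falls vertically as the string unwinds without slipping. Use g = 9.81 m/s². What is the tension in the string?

Translation: Mg − T = Ma. Rotation about the center: TR = Iα with I = MR².
With a = αR: T = (I/R²)a = M a, so Mg = (1 + 1.000)Ma.
a = g/(1 + 1.000) = 9.81/2.000 = 4.905 m/s².
T = 1.000·M·a = (1.000)(16.3)(4.905) = 79.95 N.

T ≈ 80.0 N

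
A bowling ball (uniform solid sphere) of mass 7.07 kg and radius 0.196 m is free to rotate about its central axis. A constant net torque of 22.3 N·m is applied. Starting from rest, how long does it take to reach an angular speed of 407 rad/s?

t ≈ 1.98 s

I = (2/5)MR² = (2/5)(7.07)(0.196)² = 0.1086 kg·m².
α = τ/I = 22.3/0.1086 = 205.3 rad/s².
ω = αt ⇒ t = ω/α = 407/205.3 = 1.983 s.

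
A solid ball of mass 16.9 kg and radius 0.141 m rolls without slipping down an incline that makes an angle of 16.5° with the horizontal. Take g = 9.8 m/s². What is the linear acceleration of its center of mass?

a ≈ 1.99 m/s²

Translation along the incline: Mg sinθ − f = Ma.
Rotation about the center: fR = Iα with I = (2/5)MR². No-slip gives a = αR, so f = (I/R²)a = (2/5)M a.
Substituting: Mg sinθ = (1 + 0.4000)Ma, so a = g sinθ/(1 + 0.4000) = (9.8) sin 16.5° / 1.400 = 1.988 m/s².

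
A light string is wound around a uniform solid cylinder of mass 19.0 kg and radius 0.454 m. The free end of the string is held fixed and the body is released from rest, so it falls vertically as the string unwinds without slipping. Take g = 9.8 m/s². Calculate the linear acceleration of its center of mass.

Translation: Mg − T = Ma. Rotation about the center: TR = Iα with I = ½MR².
With a = αR: T = (I/R²)a = (1/2)M a, so Mg = (1 + 0.5000)Ma.
a = g/(1 + 0.5000) = 9.8/1.500 = 6.533 m/s².

a ≈ 6.53 m/s²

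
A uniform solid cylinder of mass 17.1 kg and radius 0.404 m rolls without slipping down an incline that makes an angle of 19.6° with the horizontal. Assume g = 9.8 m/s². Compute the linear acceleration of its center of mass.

Translation along the incline: Mg sinθ − f = Ma.
Rotation about the center: fR = Iα with I = ½MR². No-slip gives a = αR, so f = (I/R²)a = (1/2)M a.
Substituting: Mg sinθ = (1 + 0.5000)Ma, so a = g sinθ/(1 + 0.5000) = (9.8) sin 19.6° / 1.500 = 2.192 m/s².

a ≈ 2.19 m/s²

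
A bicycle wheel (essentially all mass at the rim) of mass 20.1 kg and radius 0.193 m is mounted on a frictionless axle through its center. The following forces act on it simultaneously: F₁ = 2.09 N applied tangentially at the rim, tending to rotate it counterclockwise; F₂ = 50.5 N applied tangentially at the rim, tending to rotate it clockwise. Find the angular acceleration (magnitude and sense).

I = MR² = (20.1)(0.193)² = 0.7487 kg·m².
Taking counterclockwise as positive: τ₁ = +(2.09)(0.193) = +0.4034 N·m; τ₂ = −(50.5)(0.193) = −9.747 N·m.
Net torque τ = -9.343 N·m.
α = τ/I = -9.343/0.7487 = -12.48 rad/s².

α ≈ 12.5 rad/s², clockwise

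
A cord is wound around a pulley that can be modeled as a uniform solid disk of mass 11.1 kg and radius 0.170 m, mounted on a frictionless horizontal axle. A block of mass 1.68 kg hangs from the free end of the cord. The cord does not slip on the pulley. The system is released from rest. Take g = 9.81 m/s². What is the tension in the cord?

I = ½MR² = (1/2)(11.1)(0.170)² = 0.1604 kg·m².
Block: mg − T = ma. Pulley: TR = Iα. No-slip: a = αR, so T = (I/R²)a = 5.550·a.
Then mg = (m + 5.550)a, so a = (1.68)(9.81)/(1.68 + 5.550) = 2.280 m/s².
T = 5.550·a = 12.65 N.

T ≈ 12.7 N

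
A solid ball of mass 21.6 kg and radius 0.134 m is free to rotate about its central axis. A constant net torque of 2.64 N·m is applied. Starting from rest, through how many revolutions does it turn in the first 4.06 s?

≈ 22.3 revolutions

I = (2/5)MR² = (2/5)(21.6)(0.134)² = 0.1551 kg·m².
α = τ/I = 2.64/0.1551 = 17.02 rad/s².
θ = ½αt² = ½(17.02)(4.06)² = 140.2 rad.
Revolutions = θ/(2π) = 22.32.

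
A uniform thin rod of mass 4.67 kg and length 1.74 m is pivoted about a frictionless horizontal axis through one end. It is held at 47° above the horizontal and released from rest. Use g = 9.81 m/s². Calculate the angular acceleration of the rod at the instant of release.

About the pivot, I = (1/3)ML² = (1/3)(4.67)(1.74)² = 4.713 kg·m².
The weight acts at the center, a distance L/2 = 0.8700 m from the pivot; τ = Mg(L/2) cos 47° = 27.18 N·m.
α = τ/I = 27.18/4.713 = 5.768 rad/s².

α ≈ 5.77 rad/s²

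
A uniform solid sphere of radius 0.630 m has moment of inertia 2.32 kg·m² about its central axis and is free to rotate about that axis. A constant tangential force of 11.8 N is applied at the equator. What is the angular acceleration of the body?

α ≈ 3.20 rad/s²

τ = F R = (11.8)(0.630) = 7.434 N·m.
Newton's second law for rotation, τ = Iα, gives α = τ/I = 7.434/2.320 = 3.204 rad/s².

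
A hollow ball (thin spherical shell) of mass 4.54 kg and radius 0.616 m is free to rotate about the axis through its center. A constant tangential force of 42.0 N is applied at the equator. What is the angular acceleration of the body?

I = (2/3)MR² = (2/3)(4.54)(0.616)² = 1.148 kg·m².
τ = F R = (42.0)(0.616) = 25.87 N·m.
Newton's second law for rotation, τ = Iα, gives α = τ/I = 25.87/1.148 = 22.53 rad/s².

α ≈ 22.5 rad/s²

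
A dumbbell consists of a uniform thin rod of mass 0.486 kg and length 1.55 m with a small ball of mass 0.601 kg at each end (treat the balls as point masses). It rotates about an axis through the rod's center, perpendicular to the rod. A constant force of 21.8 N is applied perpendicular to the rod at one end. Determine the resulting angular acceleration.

α ≈ 20.6 rad/s²

I_rod = (1/12)ML² = (1/12)(0.486)(1.55)² = 0.09730 kg·m².
I_balls = 2·m·(L/2)² = 2(0.601)(0.7750)² = 0.7220 kg·m².
Total I = 0.8193 kg·m².
τ = F·(L/2) = (21.8)(0.775) = 16.89 N·m.
α = τ/I = 16.89/0.8193 = 20.62 rad/s².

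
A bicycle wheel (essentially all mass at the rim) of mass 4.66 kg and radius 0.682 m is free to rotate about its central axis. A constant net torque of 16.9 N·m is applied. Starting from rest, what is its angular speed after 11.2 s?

ω ≈ 87.3 rad/s

I = MR² = (4.66)(0.682)² = 2.167 kg·m².
α = τ/I = 16.9/2.167 = 7.797 rad/s².
ω = ω₀ + αt = 0 + (7.797)(11.2) = 87.33 rad/s.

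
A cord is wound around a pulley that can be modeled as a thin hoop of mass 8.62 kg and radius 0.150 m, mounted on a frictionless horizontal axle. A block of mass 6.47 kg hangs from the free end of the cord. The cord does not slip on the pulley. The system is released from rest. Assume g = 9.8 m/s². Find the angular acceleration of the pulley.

α ≈ 28.0 rad/s²

I = MR² = (8.62)(0.150)² = 0.1939 kg·m².
Block: mg − T = ma. Pulley: TR = Iα. No-slip: a = αR, so T = (I/R²)a = 8.620·a.
Then mg = (m + 8.620)a, so a = (6.47)(9.8)/(6.47 + 8.620) = 4.202 m/s².
α = a/R = 4.202/0.150 = 28.01 rad/s².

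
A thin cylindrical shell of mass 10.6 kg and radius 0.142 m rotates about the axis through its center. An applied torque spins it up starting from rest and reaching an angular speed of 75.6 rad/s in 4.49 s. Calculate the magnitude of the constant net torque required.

I = MR² = (10.6)(0.142)² = 0.2137 kg·m².
α = Δω/Δt = (75.6 − 0)/4.49 = 16.84 rad/s².
τ = Iα = (0.2137)(16.84) = 3.599 N·m.

τ ≈ 3.60 N·m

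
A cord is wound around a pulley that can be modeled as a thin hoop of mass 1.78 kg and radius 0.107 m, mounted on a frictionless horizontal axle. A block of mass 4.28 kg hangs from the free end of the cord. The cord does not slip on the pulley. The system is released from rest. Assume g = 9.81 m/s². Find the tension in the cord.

I = MR² = (1.78)(0.107)² = 0.02038 kg·m².
Block: mg − T = ma. Pulley: TR = Iα. No-slip: a = αR, so T = (I/R²)a = 1.780·a.
Then mg = (m + 1.780)a, so a = (4.28)(9.81)/(4.28 + 1.780) = 6.929 m/s².
T = 1.780·a = 12.33 N.

T ≈ 12.3 N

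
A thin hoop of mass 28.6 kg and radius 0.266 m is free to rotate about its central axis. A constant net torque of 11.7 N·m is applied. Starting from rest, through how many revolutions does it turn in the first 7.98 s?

I = MR² = (28.6)(0.266)² = 2.024 kg·m².
α = τ/I = 11.7/2.024 = 5.782 rad/s².
θ = ½αt² = ½(5.782)(7.98)² = 184.1 rad.
Revolutions = θ/(2π) = 29.30.

≈ 29.3 revolutions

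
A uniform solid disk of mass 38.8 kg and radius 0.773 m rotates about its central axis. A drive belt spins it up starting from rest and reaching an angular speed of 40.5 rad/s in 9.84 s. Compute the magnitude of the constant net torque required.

τ ≈ 47.7 N·m

I = ½MR² = (1/2)(38.8)(0.773)² = 11.59 kg·m².
α = Δω/Δt = (40.5 − 0)/9.84 = 4.116 rad/s².
τ = Iα = (11.59)(4.116) = 47.71 N·m.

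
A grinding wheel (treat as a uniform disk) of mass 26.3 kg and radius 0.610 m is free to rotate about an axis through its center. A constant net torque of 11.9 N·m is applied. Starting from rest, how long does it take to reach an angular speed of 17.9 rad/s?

I = ½MR² = (1/2)(26.3)(0.610)² = 4.893 kg·m².
α = τ/I = 11.9/4.893 = 2.432 rad/s².
ω = αt ⇒ t = ω/α = 17.9/2.432 = 7.360 s.

t ≈ 7.36 s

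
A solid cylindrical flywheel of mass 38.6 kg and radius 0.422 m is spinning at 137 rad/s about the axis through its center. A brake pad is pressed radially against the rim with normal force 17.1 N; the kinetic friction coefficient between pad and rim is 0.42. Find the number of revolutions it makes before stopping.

I = ½MR² = (1/2)(38.6)(0.422)² = 3.437 kg·m².
Friction force f = μN = (0.42)(17.1) = 7.182 N at the rim; torque magnitude τ = fR = 3.031 N·m, opposing ω.
|α| = τ/I = 3.031/3.437 = 0.8818 rad/s² (deceleration).
ω² = ω₀² − 2|α|θ with ω = 0 ⇒ θ = ω₀²/(2|α|) = 10640 rad = 1694 rev.

≈ 1690 revolutions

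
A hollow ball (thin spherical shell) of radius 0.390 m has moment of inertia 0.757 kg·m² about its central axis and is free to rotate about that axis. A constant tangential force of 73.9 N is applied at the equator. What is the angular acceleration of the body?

τ = F R = (73.9)(0.390) = 28.82 N·m.
Newton's second law for rotation, τ = Iα, gives α = τ/I = 28.82/0.7570 = 38.07 rad/s².

α ≈ 38.1 rad/s²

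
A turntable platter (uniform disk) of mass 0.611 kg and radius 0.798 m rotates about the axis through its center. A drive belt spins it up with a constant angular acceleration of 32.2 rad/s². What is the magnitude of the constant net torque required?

I = ½MR² = (1/2)(0.611)(0.798)² = 0.1945 kg·m².
τ = Iα = (0.1945)(32.20) = 6.264 N·m.

τ ≈ 6.26 N·m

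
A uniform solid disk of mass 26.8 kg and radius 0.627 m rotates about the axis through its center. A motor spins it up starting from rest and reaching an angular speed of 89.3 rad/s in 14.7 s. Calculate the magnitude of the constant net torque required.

τ ≈ 32.0 N·m

I = ½MR² = (1/2)(26.8)(0.627)² = 5.268 kg·m².
α = Δω/Δt = (89.3 − 0)/14.7 = 6.075 rad/s².
τ = Iα = (5.268)(6.075) = 32.00 N·m.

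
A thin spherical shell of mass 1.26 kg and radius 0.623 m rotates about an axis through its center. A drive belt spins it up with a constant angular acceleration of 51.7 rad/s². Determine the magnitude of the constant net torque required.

I = (2/3)MR² = (2/3)(1.26)(0.623)² = 0.3260 kg·m².
τ = Iα = (0.3260)(51.70) = 16.86 N·m.

τ ≈ 16.9 N·m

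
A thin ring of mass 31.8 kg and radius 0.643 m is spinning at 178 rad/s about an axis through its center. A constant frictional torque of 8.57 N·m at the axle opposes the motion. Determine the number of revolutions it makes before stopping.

I = MR² = (31.8)(0.643)² = 13.15 kg·m².
The net torque has magnitude 8.57 N·m, opposing ω.
|α| = τ/I = 8.570/13.15 = 0.6518 rad/s² (deceleration).
ω² = ω₀² − 2|α|θ with ω = 0 ⇒ θ = ω₀²/(2|α|) = 24300 rad = 3868 rev.

≈ 3870 revolutions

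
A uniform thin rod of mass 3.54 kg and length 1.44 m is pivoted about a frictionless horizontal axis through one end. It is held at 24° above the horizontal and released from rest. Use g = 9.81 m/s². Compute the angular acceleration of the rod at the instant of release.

About the pivot, I = (1/3)ML² = (1/3)(3.54)(1.44)² = 2.447 kg·m².
The weight acts at the center, a distance L/2 = 0.7200 m from the pivot; τ = Mg(L/2) cos 24° = 22.84 N·m.
α = τ/I = 22.84/2.447 = 9.335 rad/s².

α ≈ 9.34 rad/s²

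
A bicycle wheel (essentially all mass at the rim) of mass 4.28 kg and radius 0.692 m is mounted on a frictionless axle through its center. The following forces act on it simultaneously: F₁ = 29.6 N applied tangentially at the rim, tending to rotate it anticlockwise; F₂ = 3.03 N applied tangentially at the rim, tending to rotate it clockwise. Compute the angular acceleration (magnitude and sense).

I = MR² = (4.28)(0.692)² = 2.050 kg·m².
Taking anticlockwise as positive: τ₁ = +(29.6)(0.692) = +20.48 N·m; τ₂ = −(3.03)(0.692) = −2.097 N·m.
Net torque τ = 18.39 N·m.
α = τ/I = 18.39/2.050 = 8.971 rad/s².

α ≈ 8.97 rad/s², anticlockwise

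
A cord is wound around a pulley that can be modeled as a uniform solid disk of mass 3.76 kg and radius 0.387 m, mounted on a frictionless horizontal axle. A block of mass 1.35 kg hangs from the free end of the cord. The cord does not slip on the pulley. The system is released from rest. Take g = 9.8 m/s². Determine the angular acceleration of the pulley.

α ≈ 10.6 rad/s²

I = ½MR² = (1/2)(3.76)(0.387)² = 0.2816 kg·m².
Block: mg − T = ma. Pulley: TR = Iα. No-slip: a = αR, so T = (I/R²)a = 1.880·a.
Then mg = (m + 1.880)a, so a = (1.35)(9.8)/(1.35 + 1.880) = 4.096 m/s².
α = a/R = 4.096/0.387 = 10.58 rad/s².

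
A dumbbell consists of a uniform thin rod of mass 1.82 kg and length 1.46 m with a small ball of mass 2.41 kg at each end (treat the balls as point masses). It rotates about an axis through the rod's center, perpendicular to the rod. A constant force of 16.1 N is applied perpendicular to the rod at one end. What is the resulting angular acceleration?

I_rod = (1/12)ML² = (1/12)(1.82)(1.46)² = 0.3233 kg·m².
I_balls = 2·m·(L/2)² = 2(2.41)(0.7300)² = 2.569 kg·m².
Total I = 2.892 kg·m².
τ = F·(L/2) = (16.1)(0.730) = 11.75 N·m.
α = τ/I = 11.75/2.892 = 4.064 rad/s².

α ≈ 4.06 rad/s²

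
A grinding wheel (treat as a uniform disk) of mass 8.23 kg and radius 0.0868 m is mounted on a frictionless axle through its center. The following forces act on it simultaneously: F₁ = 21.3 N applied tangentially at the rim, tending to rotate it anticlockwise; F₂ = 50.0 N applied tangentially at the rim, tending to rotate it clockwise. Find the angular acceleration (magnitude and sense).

I = ½MR² = (1/2)(8.23)(0.0868)² = 0.03100 kg·m².
Taking anticlockwise as positive: τ₁ = +(21.3)(0.0868) = +1.849 N·m; τ₂ = −(50.0)(0.0868) = −4.340 N·m.
Net torque τ = -2.491 N·m.
α = τ/I = -2.491/0.03100 = -80.35 rad/s².

α ≈ 80.4 rad/s², clockwise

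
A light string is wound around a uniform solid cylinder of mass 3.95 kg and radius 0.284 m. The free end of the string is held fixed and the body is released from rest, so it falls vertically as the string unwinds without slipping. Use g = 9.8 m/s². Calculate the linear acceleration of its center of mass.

Translation: Mg − T = Ma. Rotation about the center: TR = Iα with I = ½MR².
With a = αR: T = (I/R²)a = (1/2)M a, so Mg = (1 + 0.5000)Ma.
a = g/(1 + 0.5000) = 9.8/1.500 = 6.533 m/s².

a ≈ 6.53 m/s²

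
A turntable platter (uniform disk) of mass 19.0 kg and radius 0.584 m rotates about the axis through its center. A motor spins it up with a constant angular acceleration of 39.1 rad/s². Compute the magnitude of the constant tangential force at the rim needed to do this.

I = ½MR² = (1/2)(19.0)(0.584)² = 3.240 kg·m².
The required torque is τ = Iα = (3.240)(39.10) = 126.7 N·m.
A tangential force at the rim gives τ = FR, so F = τ/R = 126.7/0.584 = 216.9 N.

F ≈ 217 N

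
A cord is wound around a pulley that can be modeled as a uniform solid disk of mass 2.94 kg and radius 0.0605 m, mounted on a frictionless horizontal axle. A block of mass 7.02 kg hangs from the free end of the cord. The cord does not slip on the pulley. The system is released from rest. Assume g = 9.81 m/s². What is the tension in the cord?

T ≈ 11.9 N

I = ½MR² = (1/2)(2.94)(0.0605)² = 0.005381 kg·m².
Block: mg − T = ma. Pulley: TR = Iα. No-slip: a = αR, so T = (I/R²)a = 1.470·a.
Then mg = (m + 1.470)a, so a = (7.02)(9.81)/(7.02 + 1.470) = 8.111 m/s².
T = 1.470·a = 11.92 N.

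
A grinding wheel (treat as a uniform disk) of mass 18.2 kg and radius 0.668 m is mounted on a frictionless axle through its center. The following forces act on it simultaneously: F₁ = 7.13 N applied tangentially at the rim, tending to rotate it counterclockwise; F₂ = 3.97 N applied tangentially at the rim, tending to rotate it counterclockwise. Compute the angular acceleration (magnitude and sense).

I = ½MR² = (1/2)(18.2)(0.668)² = 4.061 kg·m².
Taking counterclockwise as positive: τ₁ = +(7.13)(0.668) = +4.763 N·m; τ₂ = +(3.97)(0.668) = +2.652 N·m.
Net torque τ = 7.415 N·m.
α = τ/I = 7.415/4.061 = 1.826 rad/s².

α ≈ 1.83 rad/s², counterclockwise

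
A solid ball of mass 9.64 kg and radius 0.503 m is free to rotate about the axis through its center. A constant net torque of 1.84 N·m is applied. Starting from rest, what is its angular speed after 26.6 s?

ω ≈ 50.2 rad/s

I = (2/5)MR² = (2/5)(9.64)(0.503)² = 0.9756 kg·m².
α = τ/I = 1.84/0.9756 = 1.886 rad/s².
ω = ω₀ + αt = 0 + (1.886)(26.6) = 50.17 rad/s.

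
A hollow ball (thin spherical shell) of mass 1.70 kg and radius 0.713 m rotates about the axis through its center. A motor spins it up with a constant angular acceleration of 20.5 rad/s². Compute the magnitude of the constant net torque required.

I = (2/3)MR² = (2/3)(1.70)(0.713)² = 0.5762 kg·m².
τ = Iα = (0.5762)(20.50) = 11.81 N·m.

τ ≈ 11.8 N·m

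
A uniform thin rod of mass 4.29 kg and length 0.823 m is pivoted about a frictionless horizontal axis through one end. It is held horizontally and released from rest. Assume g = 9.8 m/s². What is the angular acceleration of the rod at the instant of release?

About the pivot, I = (1/3)ML² = (1/3)(4.29)(0.823)² = 0.9686 kg·m².
The weight acts at the center, a distance L/2 = 0.4115 m from the pivot; τ = Mg(L/2) = 17.30 N·m.
α = τ/I = 17.30/0.9686 = 17.86 rad/s².

α ≈ 17.9 rad/s²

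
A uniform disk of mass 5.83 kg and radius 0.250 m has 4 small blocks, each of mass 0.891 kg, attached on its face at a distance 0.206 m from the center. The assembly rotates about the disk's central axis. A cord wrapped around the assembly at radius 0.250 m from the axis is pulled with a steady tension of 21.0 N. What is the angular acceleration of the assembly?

I_disk = ½MR² = ½(5.83)(0.250)² = 0.1822 kg·m².
I_blocks = 4·m·r² = 4(0.891)(0.206)² = 0.1512 kg·m².
Total I = 0.3334 kg·m².
τ = F r = (21.0)(0.250) = 5.250 N·m.
α = τ/I = 5.250/0.3334 = 15.75 rad/s².

α ≈ 15.7 rad/s²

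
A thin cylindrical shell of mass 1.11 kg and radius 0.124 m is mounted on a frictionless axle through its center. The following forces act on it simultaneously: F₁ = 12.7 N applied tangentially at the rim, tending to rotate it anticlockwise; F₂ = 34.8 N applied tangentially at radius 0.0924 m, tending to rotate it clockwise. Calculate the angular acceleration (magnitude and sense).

α ≈ 96.1 rad/s², clockwise

I = MR² = (1.11)(0.124)² = 0.01707 kg·m².
Taking anticlockwise as positive: τ₁ = +(12.7)(0.124) = +1.575 N·m; τ₂ = −(34.8)(0.0924) = −3.216 N·m.
Net torque τ = -1.641 N·m.
α = τ/I = -1.641/0.01707 = -96.13 rad/s².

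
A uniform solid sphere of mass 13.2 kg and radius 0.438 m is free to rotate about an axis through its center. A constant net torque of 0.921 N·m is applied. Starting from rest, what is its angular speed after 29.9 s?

ω ≈ 27.2 rad/s

I = (2/5)MR² = (2/5)(13.2)(0.438)² = 1.013 kg·m².
α = τ/I = 0.921/1.013 = 0.9092 rad/s².
ω = ω₀ + αt = 0 + (0.9092)(29.9) = 27.19 rad/s.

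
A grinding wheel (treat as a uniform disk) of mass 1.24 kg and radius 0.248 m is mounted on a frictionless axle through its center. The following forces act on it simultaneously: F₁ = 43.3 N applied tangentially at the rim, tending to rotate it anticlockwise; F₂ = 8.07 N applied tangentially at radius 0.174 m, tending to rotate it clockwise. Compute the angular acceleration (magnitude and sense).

α ≈ 245 rad/s², anticlockwise

I = ½MR² = (1/2)(1.24)(0.248)² = 0.03813 kg·m².
Taking anticlockwise as positive: τ₁ = +(43.3)(0.248) = +10.74 N·m; τ₂ = −(8.07)(0.174) = −1.404 N·m.
Net torque τ = 9.334 N·m.
α = τ/I = 9.334/0.03813 = 244.8 rad/s².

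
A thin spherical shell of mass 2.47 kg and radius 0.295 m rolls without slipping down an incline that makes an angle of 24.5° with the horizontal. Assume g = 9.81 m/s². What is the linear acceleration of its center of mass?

Translation along the incline: Mg sinθ − f = Ma.
Rotation about the center: fR = Iα with I = (2/3)MR². No-slip gives a = αR, so f = (I/R²)a = (2/3)M a.
Substituting: Mg sinθ = (1 + 0.6667)Ma, so a = g sinθ/(1 + 0.6667) = (9.81) sin 24.5° / 1.667 = 2.441 m/s².

a ≈ 2.44 m/s²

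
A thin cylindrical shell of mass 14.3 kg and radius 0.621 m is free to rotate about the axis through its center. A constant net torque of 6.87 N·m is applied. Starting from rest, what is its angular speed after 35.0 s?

I = MR² = (14.3)(0.621)² = 5.515 kg·m².
α = τ/I = 6.87/5.515 = 1.246 rad/s².
ω = ω₀ + αt = 0 + (1.246)(35.0) = 43.60 rad/s.

ω ≈ 43.6 rad/s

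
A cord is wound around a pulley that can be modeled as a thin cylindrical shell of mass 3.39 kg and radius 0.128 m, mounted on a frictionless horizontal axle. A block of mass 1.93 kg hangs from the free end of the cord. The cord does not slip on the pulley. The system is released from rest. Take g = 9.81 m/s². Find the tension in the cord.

T ≈ 12.1 N

I = MR² = (3.39)(0.128)² = 0.05554 kg·m².
Block: mg − T = ma. Pulley: TR = Iα. No-slip: a = αR, so T = (I/R²)a = 3.390·a.
Then mg = (m + 3.390)a, so a = (1.93)(9.81)/(1.93 + 3.390) = 3.559 m/s².
T = 3.390·a = 12.06 N.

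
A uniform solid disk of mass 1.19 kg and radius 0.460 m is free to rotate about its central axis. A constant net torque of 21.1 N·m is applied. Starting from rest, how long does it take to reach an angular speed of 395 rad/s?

t ≈ 2.36 s

I = ½MR² = (1/2)(1.19)(0.460)² = 0.1259 kg·m².
α = τ/I = 21.1/0.1259 = 167.6 rad/s².
ω = αt ⇒ t = ω/α = 395/167.6 = 2.357 s.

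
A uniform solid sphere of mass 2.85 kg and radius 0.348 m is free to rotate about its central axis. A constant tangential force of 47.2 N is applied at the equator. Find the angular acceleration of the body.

α ≈ 119 rad/s²

I = (2/5)MR² = (2/5)(2.85)(0.348)² = 0.1381 kg·m².
τ = F R = (47.2)(0.348) = 16.43 N·m.
From τ = Iα: α = 16.43/0.1381 = 119.0 rad/s².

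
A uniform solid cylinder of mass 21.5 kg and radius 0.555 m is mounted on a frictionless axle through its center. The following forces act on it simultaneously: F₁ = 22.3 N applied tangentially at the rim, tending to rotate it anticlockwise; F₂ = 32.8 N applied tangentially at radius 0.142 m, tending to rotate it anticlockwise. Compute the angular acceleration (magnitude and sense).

α ≈ 5.14 rad/s², anticlockwise

I = ½MR² = (1/2)(21.5)(0.555)² = 3.311 kg·m².
Taking anticlockwise as positive: τ₁ = +(22.3)(0.555) = +12.38 N·m; τ₂ = +(32.8)(0.142) = +4.658 N·m.
Net torque τ = 17.03 N·m.
α = τ/I = 17.03/3.311 = 5.144 rad/s².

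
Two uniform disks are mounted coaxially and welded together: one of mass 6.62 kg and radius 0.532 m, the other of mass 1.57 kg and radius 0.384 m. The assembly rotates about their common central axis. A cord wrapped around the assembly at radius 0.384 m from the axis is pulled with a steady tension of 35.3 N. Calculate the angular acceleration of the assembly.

I = ½M₁R₁² + ½M₂R₂² = ½(6.62)(0.532)² + ½(1.57)(0.384)² = 1.053 kg·m².
τ = F r = (35.3)(0.384) = 13.56 N·m.
α = τ/I = 13.56/1.053 = 12.88 rad/s².

α ≈ 12.9 rad/s²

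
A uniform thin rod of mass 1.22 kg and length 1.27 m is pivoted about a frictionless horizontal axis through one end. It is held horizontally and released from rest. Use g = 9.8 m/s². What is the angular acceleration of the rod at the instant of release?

α ≈ 11.6 rad/s²

About the pivot, I = (1/3)ML² = (1/3)(1.22)(1.27)² = 0.6559 kg·m².
The weight acts at the center, a distance L/2 = 0.6350 m from the pivot; τ = Mg(L/2) = 7.592 N·m.
α = τ/I = 7.592/0.6559 = 11.57 rad/s².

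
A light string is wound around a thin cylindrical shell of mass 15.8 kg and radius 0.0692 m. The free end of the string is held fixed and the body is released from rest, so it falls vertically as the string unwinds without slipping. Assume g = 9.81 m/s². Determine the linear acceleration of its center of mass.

a ≈ 4.91 m/s²

Translation: Mg − T = Ma. Rotation about the center: TR = Iα with I = MR².
With a = αR: T = (I/R²)a = M a, so Mg = (1 + 1.000)Ma.
a = g/(1 + 1.000) = 9.81/2.000 = 4.905 m/s².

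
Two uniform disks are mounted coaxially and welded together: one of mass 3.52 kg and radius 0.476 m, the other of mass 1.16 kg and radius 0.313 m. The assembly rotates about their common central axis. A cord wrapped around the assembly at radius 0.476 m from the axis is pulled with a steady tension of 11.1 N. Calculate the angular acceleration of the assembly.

α ≈ 11.6 rad/s²

I = ½M₁R₁² + ½M₂R₂² = ½(3.52)(0.476)² + ½(1.16)(0.313)² = 0.4556 kg·m².
τ = F r = (11.1)(0.476) = 5.284 N·m.
α = τ/I = 5.284/0.4556 = 11.60 rad/s².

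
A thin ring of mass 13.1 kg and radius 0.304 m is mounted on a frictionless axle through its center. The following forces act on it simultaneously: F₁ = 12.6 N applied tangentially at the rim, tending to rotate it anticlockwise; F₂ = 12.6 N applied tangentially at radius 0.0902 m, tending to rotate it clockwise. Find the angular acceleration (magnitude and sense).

I = MR² = (13.1)(0.304)² = 1.211 kg·m².
Taking anticlockwise as positive: τ₁ = +(12.6)(0.304) = +3.830 N·m; τ₂ = −(12.6)(0.0902) = −1.137 N·m.
Net torque τ = 2.694 N·m.
α = τ/I = 2.694/1.211 = 2.225 rad/s².

α ≈ 2.23 rad/s², anticlockwise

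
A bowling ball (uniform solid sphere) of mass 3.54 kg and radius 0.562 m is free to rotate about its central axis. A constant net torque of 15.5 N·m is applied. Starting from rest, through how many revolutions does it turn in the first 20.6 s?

I = (2/5)MR² = (2/5)(3.54)(0.562)² = 0.4472 kg·m².
α = τ/I = 15.5/0.4472 = 34.66 rad/s².
θ = ½αt² = ½(34.66)(20.6)² = 7354 rad.
Revolutions = θ/(2π) = 1170.

≈ 1170 revolutions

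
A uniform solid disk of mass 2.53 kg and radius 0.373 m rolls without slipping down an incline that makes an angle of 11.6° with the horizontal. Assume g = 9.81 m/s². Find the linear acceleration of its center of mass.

a ≈ 1.32 m/s²

Translation along the incline: Mg sinθ − f = Ma.
Rotation about the center: fR = Iα with I = ½MR². No-slip gives a = αR, so f = (I/R²)a = (1/2)M a.
Substituting: Mg sinθ = (1 + 0.5000)Ma, so a = g sinθ/(1 + 0.5000) = (9.81) sin 11.6° / 1.500 = 1.315 m/s².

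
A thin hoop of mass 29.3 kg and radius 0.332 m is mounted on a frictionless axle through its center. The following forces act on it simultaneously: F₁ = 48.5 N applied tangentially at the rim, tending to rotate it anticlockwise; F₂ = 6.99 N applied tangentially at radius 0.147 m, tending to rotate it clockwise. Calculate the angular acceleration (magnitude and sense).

α ≈ 4.67 rad/s², anticlockwise

I = MR² = (29.3)(0.332)² = 3.230 kg·m².
Taking anticlockwise as positive: τ₁ = +(48.5)(0.332) = +16.10 N·m; τ₂ = −(6.99)(0.147) = −1.028 N·m.
Net torque τ = 15.07 N·m.
α = τ/I = 15.07/3.230 = 4.668 rad/s².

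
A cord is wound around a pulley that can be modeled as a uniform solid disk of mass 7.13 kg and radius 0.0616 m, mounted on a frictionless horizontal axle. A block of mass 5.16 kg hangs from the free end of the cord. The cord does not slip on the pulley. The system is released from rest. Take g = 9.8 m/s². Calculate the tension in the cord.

I = ½MR² = (1/2)(7.13)(0.0616)² = 0.01353 kg·m².
Block: mg − T = ma. Pulley: TR = Iα. No-slip: a = αR, so T = (I/R²)a = 3.565·a.
Then mg = (m + 3.565)a, so a = (5.16)(9.8)/(5.16 + 3.565) = 5.796 m/s².
T = 3.565·a = 20.66 N.

T ≈ 20.7 N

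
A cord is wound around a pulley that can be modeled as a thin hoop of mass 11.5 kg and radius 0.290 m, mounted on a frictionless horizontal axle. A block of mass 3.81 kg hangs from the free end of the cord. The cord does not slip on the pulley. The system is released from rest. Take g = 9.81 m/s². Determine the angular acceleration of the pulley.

I = MR² = (11.5)(0.290)² = 0.9671 kg·m².
Block: mg − T = ma. Pulley: TR = Iα. No-slip: a = αR, so T = (I/R²)a = 11.50·a.
Then mg = (m + 11.50)a, so a = (3.81)(9.81)/(3.81 + 11.50) = 2.441 m/s².
α = a/R = 2.441/0.290 = 8.418 rad/s².

α ≈ 8.42 rad/s²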